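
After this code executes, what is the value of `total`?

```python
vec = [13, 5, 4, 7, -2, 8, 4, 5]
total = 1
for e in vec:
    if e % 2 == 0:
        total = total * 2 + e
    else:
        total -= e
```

-289

e=13: not even, total = 1-13 = -12
e=5: not even, total = (-12)-5 = -17
e=4: even, total = (-17)*2+4 = -30
e=7: not even, total = (-30)-7 = -37
e=-2: even, total = (-37)*2+(-2) = -76
e=8: even, total = (-76)*2+8 = -144
e=4: even, total = (-144)*2+4 = -284
e=5: not even, total = (-284)-5 = -289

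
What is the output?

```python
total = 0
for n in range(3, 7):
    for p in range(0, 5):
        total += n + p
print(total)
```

130

n=3,p=0: total = 0+3 = 3
n=3,p=1: total = 3+4 = 7
n=3,p=2: total = 7+5 = 12
n=3,p=3: total = 12+6 = 18
n=3,p=4: total = 18+7 = 25
n=4,p=0: total = 25+4 = 29
n=4,p=1: total = 29+5 = 34
n=4,p=2: total = 34+6 = 40
n=4,p=3: total = 40+7 = 47
n=4,p=4: total = 47+8 = 55
n=5,p=0: total = 55+5 = 60
n=5,p=1: total = 60+6 = 66
n=5,p=2: total = 66+7 = 73
n=5,p=3: total = 73+8 = 81
n=5,p=4: total = 81+9 = 90
n=6,p=0: total = 90+6 = 96
n=6,p=1: total = 96+7 = 103
n=6,p=2: total = 103+8 = 111
n=6,p=3: total = 111+9 = 120
n=6,p=4: total = 120+10 = 130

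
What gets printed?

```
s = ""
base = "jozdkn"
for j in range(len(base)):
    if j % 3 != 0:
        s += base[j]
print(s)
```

j=0: skip
j=1: add 'o' → 'o'
j=2: add 'z' → 'oz'
j=3: skip
j=4: add 'k' → 'ozk'
j=5: add 'n' → 'ozkn'

ozkn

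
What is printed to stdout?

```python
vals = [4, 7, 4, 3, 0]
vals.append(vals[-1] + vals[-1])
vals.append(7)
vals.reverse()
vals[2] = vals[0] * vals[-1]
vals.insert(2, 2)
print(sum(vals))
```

55

append vals[-1]+vals[-1] = 0+0 = 0 → [4, 7, 4, 3, 0, 0]
append 7 → [4, 7, 4, 3, 0, 0, 7]
reverse → [7, 0, 0, 3, 4, 7, 4]
vals[2] = vals[0]*vals[-1] = 7*4 = 28 → [7, 0, 28, 3, 4, 7, 4]
insert 2 at 2 → [7, 0, 2, 28, 3, 4, 7, 4]
sum = 55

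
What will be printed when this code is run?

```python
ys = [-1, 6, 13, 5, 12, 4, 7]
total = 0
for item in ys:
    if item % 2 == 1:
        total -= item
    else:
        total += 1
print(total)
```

-21

item=-1: odd, total = 0-(-1) = 1
item=6: not odd, total = 1+1 = 2
item=13: odd, total = 2-13 = -11
item=5: odd, total = (-11)-5 = -16
item=12: not odd, total = (-16)+1 = -15
item=4: not odd, total = (-15)+1 = -14
item=7: odd, total = (-14)-7 = -21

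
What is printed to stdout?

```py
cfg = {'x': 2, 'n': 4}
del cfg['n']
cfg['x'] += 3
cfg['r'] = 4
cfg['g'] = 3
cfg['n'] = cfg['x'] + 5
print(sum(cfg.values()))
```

del 'n' → {'x': 2}
cfg['x'] = 2+3 = 5 → {'x': 5}
cfg['r'] = 4 → {'x': 5, 'r': 4}
cfg['g'] = 3 → {'x': 5, 'r': 4, 'g': 3}
cfg['n'] = cfg['x']+5 = 10 → {'x': 5, 'r': 4, 'g': 3, 'n': 10}
sum of values = 22

22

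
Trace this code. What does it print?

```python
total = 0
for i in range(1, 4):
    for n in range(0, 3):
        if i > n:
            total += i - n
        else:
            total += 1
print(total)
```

13

i=1,n=0: 1>0, total = 0+1 = 1
i=1,n=1: not 1>1, total = 1+1 = 2
i=1,n=2: not 1>2, total = 2+1 = 3
i=2,n=0: 2>0, total = 3+2 = 5
i=2,n=1: 2>1, total = 5+1 = 6
i=2,n=2: not 2>2, total = 6+1 = 7
i=3,n=0: 3>0, total = 7+3 = 10
i=3,n=1: 3>1, total = 10+2 = 12
i=3,n=2: 3>2, total = 12+1 = 13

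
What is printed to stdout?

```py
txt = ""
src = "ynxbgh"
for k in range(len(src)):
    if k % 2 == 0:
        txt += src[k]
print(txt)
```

k=0: add 'y' → 'y'
k=1: skip
k=2: add 'x' → 'yx'
k=3: skip
k=4: add 'g' → 'yxg'
k=5: skip

yxg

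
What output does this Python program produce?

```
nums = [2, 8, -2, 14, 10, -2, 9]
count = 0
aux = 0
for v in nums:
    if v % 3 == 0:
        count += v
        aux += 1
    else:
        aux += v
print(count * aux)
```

279

v=2: not %3==0; aux=2
v=8: not %3==0; aux=10
v=-2: not %3==0; aux=8
v=14: not %3==0; aux=22
v=10: not %3==0; aux=32
v=-2: not %3==0; aux=30
v=9: %3==0, count = 0+9 = 9; aux=31
count*aux = 9*31 = 279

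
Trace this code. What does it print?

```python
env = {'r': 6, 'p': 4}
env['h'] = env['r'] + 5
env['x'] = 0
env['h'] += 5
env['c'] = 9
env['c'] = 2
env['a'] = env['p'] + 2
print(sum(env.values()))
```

34

env['h'] = env['r']+5 = 11 → {'r': 6, 'p': 4, 'h': 11}
env['x'] = 0 → {'r': 6, 'p': 4, 'h': 11, 'x': 0}
env['h'] = 11+5 = 16 → {'r': 6, 'p': 4, 'h': 16, 'x': 0}
env['c'] = 9 → {'r': 6, 'p': 4, 'h': 16, 'x': 0, 'c': 9}
env['c'] = 2 → {'r': 6, 'p': 4, 'h': 16, 'x': 0, 'c': 2}
env['a'] = env['p']+2 = 6 → {'r': 6, 'p': 4, 'h': 16, 'x': 0, 'c': 2, 'a': 6}
sum of values = 34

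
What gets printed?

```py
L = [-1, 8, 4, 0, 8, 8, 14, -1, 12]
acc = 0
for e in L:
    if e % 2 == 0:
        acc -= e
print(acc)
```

-54

e=-1: not even
e=8: even, acc = 0-8 = -8
e=4: even, acc = (-8)-4 = -12
e=0: even, acc = (-12)-0 = -12
e=8: even, acc = (-12)-8 = -20
e=8: even, acc = (-20)-8 = -28
e=14: even, acc = (-28)-14 = -42
e=-1: not even
e=12: even, acc = (-42)-12 = -54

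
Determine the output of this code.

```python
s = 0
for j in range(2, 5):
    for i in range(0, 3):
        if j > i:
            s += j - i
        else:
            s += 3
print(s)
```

21

j=2,i=0: 2>0, s = 0+2 = 2
j=2,i=1: 2>1, s = 2+1 = 3
j=2,i=2: not 2>2, s = 3+3 = 6
j=3,i=0: 3>0, s = 6+3 = 9
j=3,i=1: 3>1, s = 9+2 = 11
j=3,i=2: 3>2, s = 11+1 = 12
j=4,i=0: 4>0, s = 12+4 = 16
j=4,i=1: 4>1, s = 16+3 = 19
j=4,i=2: 4>2, s = 19+2 = 21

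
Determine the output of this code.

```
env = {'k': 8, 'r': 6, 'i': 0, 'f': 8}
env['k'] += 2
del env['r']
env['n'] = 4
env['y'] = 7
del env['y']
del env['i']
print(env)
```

{'k': 10, 'f': 8, 'n': 4}

env['k'] = 8+2 = 10 → {'k': 10, 'r': 6, 'i': 0, 'f': 8}
del 'r' → {'k': 10, 'i': 0, 'f': 8}
env['n'] = 4 → {'k': 10, 'i': 0, 'f': 8, 'n': 4}
env['y'] = 7 → {'k': 10, 'i': 0, 'f': 8, 'n': 4, 'y': 7}
del 'y' → {'k': 10, 'i': 0, 'f': 8, 'n': 4}
del 'i' → {'k': 10, 'f': 8, 'n': 4}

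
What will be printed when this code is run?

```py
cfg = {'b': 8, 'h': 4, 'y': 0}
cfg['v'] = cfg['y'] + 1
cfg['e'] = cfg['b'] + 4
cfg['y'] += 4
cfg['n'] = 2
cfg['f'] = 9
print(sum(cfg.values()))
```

cfg['v'] = cfg['y']+1 = 1 → {'b': 8, 'h': 4, 'y': 0, 'v': 1}
cfg['e'] = cfg['b']+4 = 12 → {'b': 8, 'h': 4, 'y': 0, 'v': 1, 'e': 12}
cfg['y'] = 0+4 = 4 → {'b': 8, 'h': 4, 'y': 4, 'v': 1, 'e': 12}
cfg['n'] = 2 → {'b': 8, 'h': 4, 'y': 4, 'v': 1, 'e': 12, 'n': 2}
cfg['f'] = 9 → {'b': 8, 'h': 4, 'y': 4, 'v': 1, 'e': 12, 'n': 2, 'f': 9}
sum of values = 40

40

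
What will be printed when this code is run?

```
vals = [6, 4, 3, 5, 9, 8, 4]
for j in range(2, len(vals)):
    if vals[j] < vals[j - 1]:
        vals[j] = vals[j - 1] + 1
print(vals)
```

[6, 4, 5, 5, 9, 10, 11]

j=2: 3<4, vals[2] = 4+1 = 5 → [6, 4, 5, 5, 9, 8, 4]
j=3: 5>=5, unchanged → [6, 4, 5, 5, 9, 8, 4]
j=4: 9>=5, unchanged → [6, 4, 5, 5, 9, 8, 4]
j=5: 8<9, vals[5] = 9+1 = 10 → [6, 4, 5, 5, 9, 10, 4]
j=6: 4<10, vals[6] = 10+1 = 11 → [6, 4, 5, 5, 9, 10, 11]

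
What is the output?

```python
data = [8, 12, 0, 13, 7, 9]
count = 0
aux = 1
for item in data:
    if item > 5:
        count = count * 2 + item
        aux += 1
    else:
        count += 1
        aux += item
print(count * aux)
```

1842

item=8: >5, count = 0*2+8 = 8; aux=2
item=12: >5, count = 8*2+12 = 28; aux=3
item=0: not >5, count = 28+1 = 29; aux=3
item=13: >5, count = 29*2+13 = 71; aux=4
item=7: >5, count = 71*2+7 = 149; aux=5
item=9: >5, count = 149*2+9 = 307; aux=6
count*aux = 307*6 = 1842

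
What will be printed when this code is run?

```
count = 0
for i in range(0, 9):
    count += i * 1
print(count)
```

i=0: count = 0+0*1 = 0
i=1: count = 0+1*1 = 1
i=2: count = 1+2*1 = 3
i=3: count = 3+3*1 = 6
i=4: count = 6+4*1 = 10
i=5: count = 10+5*1 = 15
i=6: count = 15+6*1 = 21
i=7: count = 21+7*1 = 28
i=8: count = 28+8*1 = 36

36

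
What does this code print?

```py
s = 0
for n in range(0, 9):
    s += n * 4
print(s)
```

n=0: s = 0+0*4 = 0
n=1: s = 0+1*4 = 4
n=2: s = 4+2*4 = 12
n=3: s = 12+3*4 = 24
n=4: s = 24+4*4 = 40
n=5: s = 40+5*4 = 60
n=6: s = 60+6*4 = 84
n=7: s = 84+7*4 = 112
n=8: s = 112+8*4 = 144

144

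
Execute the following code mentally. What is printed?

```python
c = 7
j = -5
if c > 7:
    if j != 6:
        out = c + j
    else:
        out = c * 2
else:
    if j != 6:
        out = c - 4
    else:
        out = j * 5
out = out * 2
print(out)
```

c=7, j=-5
c > 7 is False; j != 6 is True
→ out = c - 4 = 3
out = 3*2 = 6

6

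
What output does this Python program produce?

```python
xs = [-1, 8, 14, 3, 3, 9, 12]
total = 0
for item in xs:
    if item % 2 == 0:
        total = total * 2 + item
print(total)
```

72

item=-1: not even
item=8: even, total = 0*2+8 = 8
item=14: even, total = 8*2+14 = 30
item=3: not even
item=3: not even
item=9: not even
item=12: even, total = 30*2+12 = 72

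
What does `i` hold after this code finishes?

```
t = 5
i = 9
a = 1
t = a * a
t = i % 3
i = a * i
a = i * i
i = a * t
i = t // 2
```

t = 1*1 = 1
t = 9%3 = 0
i = 1*9 = 9
a = 9*9 = 81
i = 81*0 = 0
i = 0//2 = 0

0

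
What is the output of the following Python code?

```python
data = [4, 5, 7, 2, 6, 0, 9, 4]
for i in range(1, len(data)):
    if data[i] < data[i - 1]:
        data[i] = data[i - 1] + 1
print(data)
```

[4, 5, 7, 8, 9, 10, 11, 12]

i=1: 5>=4, unchanged → [4, 5, 7, 2, 6, 0, 9, 4]
i=2: 7>=5, unchanged → [4, 5, 7, 2, 6, 0, 9, 4]
i=3: 2<7, data[3] = 7+1 = 8 → [4, 5, 7, 8, 6, 0, 9, 4]
i=4: 6<8, data[4] = 8+1 = 9 → [4, 5, 7, 8, 9, 0, 9, 4]
i=5: 0<9, data[5] = 9+1 = 10 → [4, 5, 7, 8, 9, 10, 9, 4]
i=6: 9<10, data[6] = 10+1 = 11 → [4, 5, 7, 8, 9, 10, 11, 4]
i=7: 4<11, data[7] = 11+1 = 12 → [4, 5, 7, 8, 9, 10, 11, 12]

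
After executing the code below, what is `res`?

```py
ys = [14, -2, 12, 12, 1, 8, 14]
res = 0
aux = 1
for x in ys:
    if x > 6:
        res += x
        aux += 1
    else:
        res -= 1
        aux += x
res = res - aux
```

x=14: >6, res = 0+14 = 14; aux=2
x=-2: not >6, res = 14-1 = 13; aux=0
x=12: >6, res = 13+12 = 25; aux=1
x=12: >6, res = 25+12 = 37; aux=2
x=1: not >6, res = 37-1 = 36; aux=3
x=8: >6, res = 36+8 = 44; aux=4
x=14: >6, res = 44+14 = 58; aux=5
res-aux = 58-5 = 53

53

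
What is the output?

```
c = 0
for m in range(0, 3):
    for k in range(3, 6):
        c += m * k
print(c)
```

36

m=0,k=3: c = 0+0 = 0
m=0,k=4: c = 0+0 = 0
m=0,k=5: c = 0+0 = 0
m=1,k=3: c = 0+3 = 3
m=1,k=4: c = 3+4 = 7
m=1,k=5: c = 7+5 = 12
m=2,k=3: c = 12+6 = 18
m=2,k=4: c = 18+8 = 26
m=2,k=5: c = 26+10 = 36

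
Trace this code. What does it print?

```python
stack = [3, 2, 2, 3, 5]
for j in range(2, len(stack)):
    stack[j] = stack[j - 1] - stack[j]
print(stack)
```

j=2: stack[2] = 2-2 = 0 → [3, 2, 0, 3, 5]
j=3: stack[3] = 0-3 = -3 → [3, 2, 0, -3, 5]
j=4: stack[4] = (-3)-5 = -8 → [3, 2, 0, -3, -8]

[3, 2, 0, -3, -8]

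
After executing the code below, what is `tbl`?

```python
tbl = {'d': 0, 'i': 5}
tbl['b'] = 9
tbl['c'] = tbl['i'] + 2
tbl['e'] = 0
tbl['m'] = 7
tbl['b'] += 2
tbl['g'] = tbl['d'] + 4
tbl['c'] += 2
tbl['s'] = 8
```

tbl['b'] = 9 → {'d': 0, 'i': 5, 'b': 9}
tbl['c'] = tbl['i']+2 = 7 → {'d': 0, 'i': 5, 'b': 9, 'c': 7}
tbl['e'] = 0 → {'d': 0, 'i': 5, 'b': 9, 'c': 7, 'e': 0}
tbl['m'] = 7 → {'d': 0, 'i': 5, 'b': 9, 'c': 7, 'e': 0, 'm': 7}
tbl['b'] = 9+2 = 11 → {'d': 0, 'i': 5, 'b': 11, 'c': 7, 'e': 0, 'm': 7}
tbl['g'] = tbl['d']+4 = 4 → {'d': 0, 'i': 5, 'b': 11, 'c': 7, 'e': 0, 'm': 7, 'g': 4}
tbl['c'] = 7+2 = 9 → {'d': 0, 'i': 5, 'b': 11, 'c': 9, 'e': 0, 'm': 7, 'g': 4}
tbl['s'] = 8 → {'d': 0, 'i': 5, 'b': 11, 'c': 9, 'e': 0, 'm': 7, 'g': 4, 's': 8}

{'d': 0, 'i': 5, 'b': 11, 'c': 9, 'e': 0, 'm': 7, 'g': 4, 's': 8}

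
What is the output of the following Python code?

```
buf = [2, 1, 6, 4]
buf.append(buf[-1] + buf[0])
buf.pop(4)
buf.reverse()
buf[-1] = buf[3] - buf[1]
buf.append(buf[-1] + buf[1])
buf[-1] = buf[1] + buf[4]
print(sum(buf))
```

append buf[-1]+buf[0] = 4+2 = 6 → [2, 1, 6, 4, 6]
pop(4) removes 6 → [2, 1, 6, 4]
reverse → [4, 6, 1, 2]
buf[-1] = buf[3]-buf[1] = 2-6 = -4 → [4, 6, 1, -4]
append buf[-1]+buf[1] = (-4)+6 = 2 → [4, 6, 1, -4, 2]
buf[-1] = buf[1]+buf[4] = 6+2 = 8 → [4, 6, 1, -4, 8]
sum = 15

15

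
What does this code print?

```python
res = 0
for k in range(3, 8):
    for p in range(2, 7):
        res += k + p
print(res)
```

225

k=3,p=2: res = 0+5 = 5
k=3,p=3: res = 5+6 = 11
k=3,p=4: res = 11+7 = 18
k=3,p=5: res = 18+8 = 26
k=3,p=6: res = 26+9 = 35
k=4,p=2: res = 35+6 = 41
k=4,p=3: res = 41+7 = 48
k=4,p=4: res = 48+8 = 56
k=4,p=5: res = 56+9 = 65
k=4,p=6: res = 65+10 = 75
k=5,p=2: res = 75+7 = 82
k=5,p=3: res = 82+8 = 90
k=5,p=4: res = 90+9 = 99
k=5,p=5: res = 99+10 = 109
k=5,p=6: res = 109+11 = 120
k=6,p=2: res = 120+8 = 128
k=6,p=3: res = 128+9 = 137
k=6,p=4: res = 137+10 = 147
k=6,p=5: res = 147+11 = 158
k=6,p=6: res = 158+12 = 170
k=7,p=2: res = 170+9 = 179
k=7,p=3: res = 179+10 = 189
k=7,p=4: res = 189+11 = 200
k=7,p=5: res = 200+12 = 212
k=7,p=6: res = 212+13 = 225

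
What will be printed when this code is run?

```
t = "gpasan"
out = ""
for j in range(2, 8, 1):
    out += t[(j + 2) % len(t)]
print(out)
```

j=2: add t[4]='a' → 'a'
j=3: add t[5]='n' → 'an'
j=4: add t[0]='g' → 'ang'
j=5: add t[1]='p' → 'angp'
j=6: add t[2]='a' → 'angpa'
j=7: add t[3]='s' → 'angpas'

angpas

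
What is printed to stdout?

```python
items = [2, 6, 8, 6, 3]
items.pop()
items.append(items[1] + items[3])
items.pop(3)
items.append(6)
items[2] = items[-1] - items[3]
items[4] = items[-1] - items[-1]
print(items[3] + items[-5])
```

14

pop() removes 3 → [2, 6, 8, 6]
append items[1]+items[3] = 6+6 = 12 → [2, 6, 8, 6, 12]
pop(3) removes 6 → [2, 6, 8, 12]
append 6 → [2, 6, 8, 12, 6]
items[2] = items[-1]-items[3] = 6-12 = -6 → [2, 6, -6, 12, 6]
items[4] = items[-1]-items[-1] = 6-6 = 0 → [2, 6, -6, 12, 0]
items[3]+items[-5] = 12+2 = 14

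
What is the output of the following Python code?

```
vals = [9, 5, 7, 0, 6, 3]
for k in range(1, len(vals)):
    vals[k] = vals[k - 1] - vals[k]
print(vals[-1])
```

k=1: vals[1] = 9-5 = 4 → [9, 4, 7, 0, 6, 3]
k=2: vals[2] = 4-7 = -3 → [9, 4, -3, 0, 6, 3]
k=3: vals[3] = (-3)-0 = -3 → [9, 4, -3, -3, 6, 3]
k=4: vals[4] = (-3)-6 = -9 → [9, 4, -3, -3, -9, 3]
k=5: vals[5] = (-9)-3 = -12 → [9, 4, -3, -3, -9, -12]

-12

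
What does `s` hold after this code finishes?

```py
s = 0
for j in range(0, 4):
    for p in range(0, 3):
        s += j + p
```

30

j=0,p=0: s = 0+0 = 0
j=0,p=1: s = 0+1 = 1
j=0,p=2: s = 1+2 = 3
j=1,p=0: s = 3+1 = 4
j=1,p=1: s = 4+2 = 6
j=1,p=2: s = 6+3 = 9
j=2,p=0: s = 9+2 = 11
j=2,p=1: s = 11+3 = 14
j=2,p=2: s = 14+4 = 18
j=3,p=0: s = 18+3 = 21
j=3,p=1: s = 21+4 = 25
j=3,p=2: s = 25+5 = 30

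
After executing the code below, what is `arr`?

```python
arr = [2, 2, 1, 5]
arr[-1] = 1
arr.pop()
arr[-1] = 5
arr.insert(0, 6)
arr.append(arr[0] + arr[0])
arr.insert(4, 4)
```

arr[-1] = 1 → [2, 2, 1, 1]
pop() removes 1 → [2, 2, 1]
arr[-1] = 5 → [2, 2, 5]
insert 6 at 0 → [6, 2, 2, 5]
append arr[0]+arr[0] = 6+6 = 12 → [6, 2, 2, 5, 12]
insert 4 at 4 → [6, 2, 2, 5, 4, 12]

[6, 2, 2, 5, 4, 12]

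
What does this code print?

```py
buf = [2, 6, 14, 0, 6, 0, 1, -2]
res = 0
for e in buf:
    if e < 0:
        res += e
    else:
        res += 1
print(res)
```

5

e=2: not <0, res = 0+1 = 1
e=6: not <0, res = 1+1 = 2
e=14: not <0, res = 2+1 = 3
e=0: not <0, res = 3+1 = 4
e=6: not <0, res = 4+1 = 5
e=0: not <0, res = 5+1 = 6
e=1: not <0, res = 6+1 = 7
e=-2: <0, res = 7+(-2) = 5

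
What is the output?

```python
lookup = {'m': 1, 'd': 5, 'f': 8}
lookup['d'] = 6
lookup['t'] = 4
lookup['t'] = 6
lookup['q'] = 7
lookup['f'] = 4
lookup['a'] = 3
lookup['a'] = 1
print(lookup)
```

{'m': 1, 'd': 6, 'f': 4, 't': 6, 'q': 7, 'a': 1}

lookup['d'] = 6 → {'m': 1, 'd': 6, 'f': 8}
lookup['t'] = 4 → {'m': 1, 'd': 6, 'f': 8, 't': 4}
lookup['t'] = 6 → {'m': 1, 'd': 6, 'f': 8, 't': 6}
lookup['q'] = 7 → {'m': 1, 'd': 6, 'f': 8, 't': 6, 'q': 7}
lookup['f'] = 4 → {'m': 1, 'd': 6, 'f': 4, 't': 6, 'q': 7}
lookup['a'] = 3 → {'m': 1, 'd': 6, 'f': 4, 't': 6, 'q': 7, 'a': 3}
lookup['a'] = 1 → {'m': 1, 'd': 6, 'f': 4, 't': 6, 'q': 7, 'a': 1}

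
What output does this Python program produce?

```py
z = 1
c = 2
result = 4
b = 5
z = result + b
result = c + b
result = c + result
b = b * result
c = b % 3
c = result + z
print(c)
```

z = 4+5 = 9
result = 2+5 = 7
result = 2+7 = 9
b = 5*9 = 45
c = 45%3 = 0
c = 9+9 = 18

18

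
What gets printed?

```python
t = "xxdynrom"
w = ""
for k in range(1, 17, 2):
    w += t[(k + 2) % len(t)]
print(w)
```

yrmxyrmx

k=1: add t[3]='y' → 'y'
k=3: add t[5]='r' → 'yr'
k=5: add t[7]='m' → 'yrm'
k=7: add t[1]='x' → 'yrmx'
k=9: add t[3]='y' → 'yrmxy'
k=11: add t[5]='r' → 'yrmxyr'
k=13: add t[7]='m' → 'yrmxyrm'
k=15: add t[1]='x' → 'yrmxyrmx'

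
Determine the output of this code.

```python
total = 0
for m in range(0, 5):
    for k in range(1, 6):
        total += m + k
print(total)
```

m=0,k=1: total = 0+1 = 1
m=0,k=2: total = 1+2 = 3
m=0,k=3: total = 3+3 = 6
m=0,k=4: total = 6+4 = 10
m=0,k=5: total = 10+5 = 15
m=1,k=1: total = 15+2 = 17
m=1,k=2: total = 17+3 = 20
m=1,k=3: total = 20+4 = 24
m=1,k=4: total = 24+5 = 29
m=1,k=5: total = 29+6 = 35
m=2,k=1: total = 35+3 = 38
m=2,k=2: total = 38+4 = 42
m=2,k=3: total = 42+5 = 47
m=2,k=4: total = 47+6 = 53
m=2,k=5: total = 53+7 = 60
m=3,k=1: total = 60+4 = 64
m=3,k=2: total = 64+5 = 69
m=3,k=3: total = 69+6 = 75
m=3,k=4: total = 75+7 = 82
m=3,k=5: total = 82+8 = 90
m=4,k=1: total = 90+5 = 95
m=4,k=2: total = 95+6 = 101
m=4,k=3: total = 101+7 = 108
m=4,k=4: total = 108+8 = 116
m=4,k=5: total = 116+9 = 125

125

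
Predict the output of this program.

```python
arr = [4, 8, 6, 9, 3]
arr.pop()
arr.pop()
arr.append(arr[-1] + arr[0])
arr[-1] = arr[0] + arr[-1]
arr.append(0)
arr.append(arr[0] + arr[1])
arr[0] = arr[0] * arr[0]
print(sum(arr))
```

pop() removes 3 → [4, 8, 6, 9]
pop() removes 9 → [4, 8, 6]
append arr[-1]+arr[0] = 6+4 = 10 → [4, 8, 6, 10]
arr[-1] = arr[0]+arr[-1] = 4+10 = 14 → [4, 8, 6, 14]
append 0 → [4, 8, 6, 14, 0]
append arr[0]+arr[1] = 4+8 = 12 → [4, 8, 6, 14, 0, 12]
arr[0] = arr[0]*arr[0] = 4*4 = 16 → [16, 8, 6, 14, 0, 12]
sum = 56

56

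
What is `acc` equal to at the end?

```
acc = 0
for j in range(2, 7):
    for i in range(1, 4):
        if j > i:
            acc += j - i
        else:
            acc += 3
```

j=2,i=1: 2>1, acc = 0+1 = 1
j=2,i=2: not 2>2, acc = 1+3 = 4
j=2,i=3: not 2>3, acc = 4+3 = 7
j=3,i=1: 3>1, acc = 7+2 = 9
j=3,i=2: 3>2, acc = 9+1 = 10
j=3,i=3: not 3>3, acc = 10+3 = 13
j=4,i=1: 4>1, acc = 13+3 = 16
j=4,i=2: 4>2, acc = 16+2 = 18
j=4,i=3: 4>3, acc = 18+1 = 19
j=5,i=1: 5>1, acc = 19+4 = 23
j=5,i=2: 5>2, acc = 23+3 = 26
j=5,i=3: 5>3, acc = 26+2 = 28
j=6,i=1: 6>1, acc = 28+5 = 33
j=6,i=2: 6>2, acc = 33+4 = 37
j=6,i=3: 6>3, acc = 37+3 = 40

40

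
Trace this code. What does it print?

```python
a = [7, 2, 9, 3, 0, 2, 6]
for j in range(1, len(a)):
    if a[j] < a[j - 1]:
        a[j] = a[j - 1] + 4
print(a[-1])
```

j=1: 2<7, a[1] = 7+4 = 11 → [7, 11, 9, 3, 0, 2, 6]
j=2: 9<11, a[2] = 11+4 = 15 → [7, 11, 15, 3, 0, 2, 6]
j=3: 3<15, a[3] = 15+4 = 19 → [7, 11, 15, 19, 0, 2, 6]
j=4: 0<19, a[4] = 19+4 = 23 → [7, 11, 15, 19, 23, 2, 6]
j=5: 2<23, a[5] = 23+4 = 27 → [7, 11, 15, 19, 23, 27, 6]
j=6: 6<27, a[6] = 27+4 = 31 → [7, 11, 15, 19, 23, 27, 31]

31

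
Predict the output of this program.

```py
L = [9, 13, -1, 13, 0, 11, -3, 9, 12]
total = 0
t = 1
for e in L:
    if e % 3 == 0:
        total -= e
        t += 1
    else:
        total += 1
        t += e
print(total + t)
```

19

e=9: %3==0, total = 0-9 = -9; t=2
e=13: not %3==0, total = (-9)+1 = -8; t=15
e=-1: not %3==0, total = (-8)+1 = -7; t=14
e=13: not %3==0, total = (-7)+1 = -6; t=27
e=0: %3==0, total = (-6)-0 = -6; t=28
e=11: not %3==0, total = (-6)+1 = -5; t=39
e=-3: %3==0, total = (-5)-(-3) = -2; t=40
e=9: %3==0, total = (-2)-9 = -11; t=41
e=12: %3==0, total = (-11)-12 = -23; t=42
total+t = (-23)+42 = 19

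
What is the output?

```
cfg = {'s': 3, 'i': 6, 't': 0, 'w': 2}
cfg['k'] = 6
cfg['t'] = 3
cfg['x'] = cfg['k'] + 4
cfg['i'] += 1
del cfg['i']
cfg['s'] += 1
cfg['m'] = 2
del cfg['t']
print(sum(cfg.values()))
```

24

cfg['k'] = 6 → {'s': 3, 'i': 6, 't': 0, 'w': 2, 'k': 6}
cfg['t'] = 3 → {'s': 3, 'i': 6, 't': 3, 'w': 2, 'k': 6}
cfg['x'] = cfg['k']+4 = 10 → {'s': 3, 'i': 6, 't': 3, 'w': 2, 'k': 6, 'x': 10}
cfg['i'] = 6+1 = 7 → {'s': 3, 'i': 7, 't': 3, 'w': 2, 'k': 6, 'x': 10}
del 'i' → {'s': 3, 't': 3, 'w': 2, 'k': 6, 'x': 10}
cfg['s'] = 3+1 = 4 → {'s': 4, 't': 3, 'w': 2, 'k': 6, 'x': 10}
cfg['m'] = 2 → {'s': 4, 't': 3, 'w': 2, 'k': 6, 'x': 10, 'm': 2}
del 't' → {'s': 4, 'w': 2, 'k': 6, 'x': 10, 'm': 2}
sum of values = 24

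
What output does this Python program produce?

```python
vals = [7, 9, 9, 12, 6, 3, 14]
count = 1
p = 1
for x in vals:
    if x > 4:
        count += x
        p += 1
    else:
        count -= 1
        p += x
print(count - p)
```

x=7: >4, count = 1+7 = 8; p=2
x=9: >4, count = 8+9 = 17; p=3
x=9: >4, count = 17+9 = 26; p=4
x=12: >4, count = 26+12 = 38; p=5
x=6: >4, count = 38+6 = 44; p=6
x=3: not >4, count = 44-1 = 43; p=9
x=14: >4, count = 43+14 = 57; p=10
count-p = 57-10 = 47

47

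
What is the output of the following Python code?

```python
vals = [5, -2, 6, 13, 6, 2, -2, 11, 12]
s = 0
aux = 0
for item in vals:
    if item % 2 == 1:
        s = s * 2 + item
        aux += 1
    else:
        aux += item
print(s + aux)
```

82

item=5: odd, s = 0*2+5 = 5; aux=1
item=-2: not odd; aux=-1
item=6: not odd; aux=5
item=13: odd, s = 5*2+13 = 23; aux=6
item=6: not odd; aux=12
item=2: not odd; aux=14
item=-2: not odd; aux=12
item=11: odd, s = 23*2+11 = 57; aux=13
item=12: not odd; aux=25
s+aux = 57+25 = 82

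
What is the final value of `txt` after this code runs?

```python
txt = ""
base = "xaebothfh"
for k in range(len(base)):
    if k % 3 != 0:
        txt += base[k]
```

k=0: skip
k=1: add 'a' → 'a'
k=2: add 'e' → 'ae'
k=3: skip
k=4: add 'o' → 'aeo'
k=5: add 't' → 'aeot'
k=6: skip
k=7: add 'f' → 'aeotf'
k=8: add 'h' → 'aeotfh'

'aeotfh'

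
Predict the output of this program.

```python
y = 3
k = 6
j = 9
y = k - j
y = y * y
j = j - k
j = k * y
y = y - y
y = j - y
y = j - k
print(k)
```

6

y = 6-9 = -3
y = (-3)*(-3) = 9
j = 9-6 = 3
j = 6*9 = 54
y = 9-9 = 0
y = 54-0 = 54
y = 54-6 = 48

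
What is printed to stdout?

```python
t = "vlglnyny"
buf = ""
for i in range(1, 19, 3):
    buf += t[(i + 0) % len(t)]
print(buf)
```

i=1: add t[1]='l' → 'l'
i=4: add t[4]='n' → 'ln'
i=7: add t[7]='y' → 'lny'
i=10: add t[2]='g' → 'lnyg'
i=13: add t[5]='y' → 'lnygy'
i=16: add t[0]='v' → 'lnygyv'

lnygyv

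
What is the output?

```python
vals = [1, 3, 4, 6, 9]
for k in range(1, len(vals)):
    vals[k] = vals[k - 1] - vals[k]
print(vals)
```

k=1: vals[1] = 1-3 = -2 → [1, -2, 4, 6, 9]
k=2: vals[2] = (-2)-4 = -6 → [1, -2, -6, 6, 9]
k=3: vals[3] = (-6)-6 = -12 → [1, -2, -6, -12, 9]
k=4: vals[4] = (-12)-9 = -21 → [1, -2, -6, -12, -21]

[1, -2, -6, -12, -21]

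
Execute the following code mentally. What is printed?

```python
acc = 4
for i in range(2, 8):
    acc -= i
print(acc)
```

-23

i=2: acc = 4-2 = 2
i=3: acc = 2-3 = -1
i=4: acc = (-1)-4 = -5
i=5: acc = (-5)-5 = -10
i=6: acc = (-10)-6 = -16
i=7: acc = (-16)-7 = -23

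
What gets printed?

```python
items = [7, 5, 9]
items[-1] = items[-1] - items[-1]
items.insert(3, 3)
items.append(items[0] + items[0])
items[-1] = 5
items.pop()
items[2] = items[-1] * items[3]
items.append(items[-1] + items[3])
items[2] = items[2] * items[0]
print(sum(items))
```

items[-1] = items[-1]-items[-1] = 9-9 = 0 → [7, 5, 0]
insert 3 at 3 → [7, 5, 0, 3]
append items[0]+items[0] = 7+7 = 14 → [7, 5, 0, 3, 14]
items[-1] = 5 → [7, 5, 0, 3, 5]
pop() removes 5 → [7, 5, 0, 3]
items[2] = items[-1]*items[3] = 3*3 = 9 → [7, 5, 9, 3]
append items[-1]+items[3] = 3+3 = 6 → [7, 5, 9, 3, 6]
items[2] = items[2]*items[0] = 9*7 = 63 → [7, 5, 63, 3, 6]
sum = 84

84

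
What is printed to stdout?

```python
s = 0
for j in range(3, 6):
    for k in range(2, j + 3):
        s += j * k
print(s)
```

j=3,k=2: s = 0+6 = 6
j=3,k=3: s = 6+9 = 15
j=3,k=4: s = 15+12 = 27
j=3,k=5: s = 27+15 = 42
j=4,k=2: s = 42+8 = 50
j=4,k=3: s = 50+12 = 62
j=4,k=4: s = 62+16 = 78
j=4,k=5: s = 78+20 = 98
j=4,k=6: s = 98+24 = 122
j=5,k=2: s = 122+10 = 132
j=5,k=3: s = 132+15 = 147
j=5,k=4: s = 147+20 = 167
j=5,k=5: s = 167+25 = 192
j=5,k=6: s = 192+30 = 222
j=5,k=7: s = 222+35 = 257

257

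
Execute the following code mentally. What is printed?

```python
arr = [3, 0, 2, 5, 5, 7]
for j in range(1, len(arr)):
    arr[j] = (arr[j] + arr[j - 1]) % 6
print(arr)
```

j=1: arr[1] = (0+3)%6 = 3 → [3, 3, 2, 5, 5, 7]
j=2: arr[2] = (2+3)%6 = 5 → [3, 3, 5, 5, 5, 7]
j=3: arr[3] = (5+5)%6 = 4 → [3, 3, 5, 4, 5, 7]
j=4: arr[4] = (5+4)%6 = 3 → [3, 3, 5, 4, 3, 7]
j=5: arr[5] = (7+3)%6 = 4 → [3, 3, 5, 4, 3, 4]

[3, 3, 5, 4, 3, 4]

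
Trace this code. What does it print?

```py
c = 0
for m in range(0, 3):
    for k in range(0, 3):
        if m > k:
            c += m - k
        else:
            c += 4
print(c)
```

m=0,k=0: not 0>0, c = 0+4 = 4
m=0,k=1: not 0>1, c = 4+4 = 8
m=0,k=2: not 0>2, c = 8+4 = 12
m=1,k=0: 1>0, c = 12+1 = 13
m=1,k=1: not 1>1, c = 13+4 = 17
m=1,k=2: not 1>2, c = 17+4 = 21
m=2,k=0: 2>0, c = 21+2 = 23
m=2,k=1: 2>1, c = 23+1 = 24
m=2,k=2: not 2>2, c = 24+4 = 28

28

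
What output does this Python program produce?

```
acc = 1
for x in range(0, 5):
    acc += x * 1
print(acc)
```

11

x=0: acc = 1+0*1 = 1
x=1: acc = 1+1*1 = 2
x=2: acc = 2+2*1 = 4
x=3: acc = 4+3*1 = 7
x=4: acc = 7+4*1 = 11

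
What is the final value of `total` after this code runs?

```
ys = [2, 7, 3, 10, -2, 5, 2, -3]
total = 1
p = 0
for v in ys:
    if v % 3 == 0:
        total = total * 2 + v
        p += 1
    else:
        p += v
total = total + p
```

v=2: not %3==0; p=2
v=7: not %3==0; p=9
v=3: %3==0, total = 1*2+3 = 5; p=10
v=10: not %3==0; p=20
v=-2: not %3==0; p=18
v=5: not %3==0; p=23
v=2: not %3==0; p=25
v=-3: %3==0, total = 5*2+(-3) = 7; p=26
total+p = 7+26 = 33

33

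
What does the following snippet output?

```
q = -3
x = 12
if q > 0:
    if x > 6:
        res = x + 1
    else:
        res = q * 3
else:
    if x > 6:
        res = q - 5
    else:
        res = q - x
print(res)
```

-8

q=-3, x=12
q > 0 is False; x > 6 is True
→ res = q - 5 = -8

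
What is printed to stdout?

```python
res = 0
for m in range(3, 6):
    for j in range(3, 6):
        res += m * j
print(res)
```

m=3,j=3: res = 0+9 = 9
m=3,j=4: res = 9+12 = 21
m=3,j=5: res = 21+15 = 36
m=4,j=3: res = 36+12 = 48
m=4,j=4: res = 48+16 = 64
m=4,j=5: res = 64+20 = 84
m=5,j=3: res = 84+15 = 99
m=5,j=4: res = 99+20 = 119
m=5,j=5: res = 119+25 = 144

144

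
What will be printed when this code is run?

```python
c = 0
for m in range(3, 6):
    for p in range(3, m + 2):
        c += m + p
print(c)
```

m=3,p=3: c = 0+6 = 6
m=3,p=4: c = 6+7 = 13
m=4,p=3: c = 13+7 = 20
m=4,p=4: c = 20+8 = 28
m=4,p=5: c = 28+9 = 37
m=5,p=3: c = 37+8 = 45
m=5,p=4: c = 45+9 = 54
m=5,p=5: c = 54+10 = 64
m=5,p=6: c = 64+11 = 75

75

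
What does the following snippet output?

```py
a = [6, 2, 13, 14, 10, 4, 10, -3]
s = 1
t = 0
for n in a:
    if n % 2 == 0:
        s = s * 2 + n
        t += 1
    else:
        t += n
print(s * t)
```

7328

n=6: even, s = 1*2+6 = 8; t=1
n=2: even, s = 8*2+2 = 18; t=2
n=13: not even; t=15
n=14: even, s = 18*2+14 = 50; t=16
n=10: even, s = 50*2+10 = 110; t=17
n=4: even, s = 110*2+4 = 224; t=18
n=10: even, s = 224*2+10 = 458; t=19
n=-3: not even; t=16
s*t = 458*16 = 7328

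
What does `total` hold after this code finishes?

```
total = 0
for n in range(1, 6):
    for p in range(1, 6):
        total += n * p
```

n=1,p=1: total = 0+1 = 1
n=1,p=2: total = 1+2 = 3
n=1,p=3: total = 3+3 = 6
n=1,p=4: total = 6+4 = 10
n=1,p=5: total = 10+5 = 15
n=2,p=1: total = 15+2 = 17
n=2,p=2: total = 17+4 = 21
n=2,p=3: total = 21+6 = 27
n=2,p=4: total = 27+8 = 35
n=2,p=5: total = 35+10 = 45
n=3,p=1: total = 45+3 = 48
n=3,p=2: total = 48+6 = 54
n=3,p=3: total = 54+9 = 63
n=3,p=4: total = 63+12 = 75
n=3,p=5: total = 75+15 = 90
n=4,p=1: total = 90+4 = 94
n=4,p=2: total = 94+8 = 102
n=4,p=3: total = 102+12 = 114
n=4,p=4: total = 114+16 = 130
n=4,p=5: total = 130+20 = 150
n=5,p=1: total = 150+5 = 155
n=5,p=2: total = 155+10 = 165
n=5,p=3: total = 165+15 = 180
n=5,p=4: total = 180+20 = 200
n=5,p=5: total = 200+25 = 225

225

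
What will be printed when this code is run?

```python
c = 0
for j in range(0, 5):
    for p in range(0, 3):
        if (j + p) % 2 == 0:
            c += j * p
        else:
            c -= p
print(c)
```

j=0,p=0: even sum, c = 0+0 = 0
j=0,p=1: odd sum, c = 0-1 = -1
j=0,p=2: even sum, c = (-1)+0 = -1
j=1,p=0: odd sum, c = (-1)-0 = -1
j=1,p=1: even sum, c = (-1)+1 = 0
j=1,p=2: odd sum, c = 0-2 = -2
j=2,p=0: even sum, c = (-2)+0 = -2
j=2,p=1: odd sum, c = (-2)-1 = -3
j=2,p=2: even sum, c = (-3)+4 = 1
j=3,p=0: odd sum, c = 1-0 = 1
j=3,p=1: even sum, c = 1+3 = 4
j=3,p=2: odd sum, c = 4-2 = 2
j=4,p=0: even sum, c = 2+0 = 2
j=4,p=1: odd sum, c = 2-1 = 1
j=4,p=2: even sum, c = 1+8 = 9

9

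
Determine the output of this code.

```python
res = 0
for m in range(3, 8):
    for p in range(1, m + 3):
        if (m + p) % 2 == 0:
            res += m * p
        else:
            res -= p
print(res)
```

m=3,p=1: even sum, res = 0+3 = 3
m=3,p=2: odd sum, res = 3-2 = 1
m=3,p=3: even sum, res = 1+9 = 10
m=3,p=4: odd sum, res = 10-4 = 6
m=3,p=5: even sum, res = 6+15 = 21
m=4,p=1: odd sum, res = 21-1 = 20
m=4,p=2: even sum, res = 20+8 = 28
m=4,p=3: odd sum, res = 28-3 = 25
m=4,p=4: even sum, res = 25+16 = 41
m=4,p=5: odd sum, res = 41-5 = 36
m=4,p=6: even sum, res = 36+24 = 60
m=5,p=1: even sum, res = 60+5 = 65
m=5,p=2: odd sum, res = 65-2 = 63
m=5,p=3: even sum, res = 63+15 = 78
m=5,p=4: odd sum, res = 78-4 = 74
m=5,p=5: even sum, res = 74+25 = 99
m=5,p=6: odd sum, res = 99-6 = 93
m=5,p=7: even sum, res = 93+35 = 128
m=6,p=1: odd sum, res = 128-1 = 127
m=6,p=2: even sum, res = 127+12 = 139
m=6,p=3: odd sum, res = 139-3 = 136
m=6,p=4: even sum, res = 136+24 = 160
m=6,p=5: odd sum, res = 160-5 = 155
m=6,p=6: even sum, res = 155+36 = 191
m=6,p=7: odd sum, res = 191-7 = 184
m=6,p=8: even sum, res = 184+48 = 232
m=7,p=1: even sum, res = 232+7 = 239
m=7,p=2: odd sum, res = 239-2 = 237
m=7,p=3: even sum, res = 237+21 = 258
m=7,p=4: odd sum, res = 258-4 = 254
m=7,p=5: even sum, res = 254+35 = 289
m=7,p=6: odd sum, res = 289-6 = 283
m=7,p=7: even sum, res = 283+49 = 332
m=7,p=8: odd sum, res = 332-8 = 324
m=7,p=9: even sum, res = 324+63 = 387

387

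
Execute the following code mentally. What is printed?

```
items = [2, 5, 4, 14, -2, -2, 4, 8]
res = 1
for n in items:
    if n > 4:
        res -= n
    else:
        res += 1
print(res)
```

n=2: not >4, res = 1+1 = 2
n=5: >4, res = 2-5 = -3
n=4: not >4, res = (-3)+1 = -2
n=14: >4, res = (-2)-14 = -16
n=-2: not >4, res = (-16)+1 = -15
n=-2: not >4, res = (-15)+1 = -14
n=4: not >4, res = (-14)+1 = -13
n=8: >4, res = (-13)-8 = -21

-21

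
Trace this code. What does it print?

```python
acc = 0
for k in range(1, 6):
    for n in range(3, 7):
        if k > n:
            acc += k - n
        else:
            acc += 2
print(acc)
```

38

k=1,n=3: not 1>3, acc = 0+2 = 2
k=1,n=4: not 1>4, acc = 2+2 = 4
k=1,n=5: not 1>5, acc = 4+2 = 6
k=1,n=6: not 1>6, acc = 6+2 = 8
k=2,n=3: not 2>3, acc = 8+2 = 10
k=2,n=4: not 2>4, acc = 10+2 = 12
k=2,n=5: not 2>5, acc = 12+2 = 14
k=2,n=6: not 2>6, acc = 14+2 = 16
k=3,n=3: not 3>3, acc = 16+2 = 18
k=3,n=4: not 3>4, acc = 18+2 = 20
k=3,n=5: not 3>5, acc = 20+2 = 22
k=3,n=6: not 3>6, acc = 22+2 = 24
k=4,n=3: 4>3, acc = 24+1 = 25
k=4,n=4: not 4>4, acc = 25+2 = 27
k=4,n=5: not 4>5, acc = 27+2 = 29
k=4,n=6: not 4>6, acc = 29+2 = 31
k=5,n=3: 5>3, acc = 31+2 = 33
k=5,n=4: 5>4, acc = 33+1 = 34
k=5,n=5: not 5>5, acc = 34+2 = 36
k=5,n=6: not 5>6, acc = 36+2 = 38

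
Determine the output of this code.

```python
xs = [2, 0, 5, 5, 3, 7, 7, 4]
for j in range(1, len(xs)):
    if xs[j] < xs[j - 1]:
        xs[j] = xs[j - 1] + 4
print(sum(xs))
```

j=1: 0<2, xs[1] = 2+4 = 6 → [2, 6, 5, 5, 3, 7, 7, 4]
j=2: 5<6, xs[2] = 6+4 = 10 → [2, 6, 10, 5, 3, 7, 7, 4]
j=3: 5<10, xs[3] = 10+4 = 14 → [2, 6, 10, 14, 3, 7, 7, 4]
j=4: 3<14, xs[4] = 14+4 = 18 → [2, 6, 10, 14, 18, 7, 7, 4]
j=5: 7<18, xs[5] = 18+4 = 22 → [2, 6, 10, 14, 18, 22, 7, 4]
j=6: 7<22, xs[6] = 22+4 = 26 → [2, 6, 10, 14, 18, 22, 26, 4]
j=7: 4<26, xs[7] = 26+4 = 30 → [2, 6, 10, 14, 18, 22, 26, 30]
sum = 128

128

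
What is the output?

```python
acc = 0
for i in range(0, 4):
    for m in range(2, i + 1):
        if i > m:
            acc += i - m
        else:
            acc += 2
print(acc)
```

5

i=2,m=2: not 2>2, acc = 0+2 = 2
i=3,m=2: 3>2, acc = 2+1 = 3
i=3,m=3: not 3>3, acc = 3+2 = 5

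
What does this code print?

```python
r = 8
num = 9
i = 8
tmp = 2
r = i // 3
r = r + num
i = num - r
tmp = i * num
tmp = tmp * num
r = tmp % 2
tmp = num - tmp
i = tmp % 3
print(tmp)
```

r = 8//3 = 2
r = 2+9 = 11
i = 9-11 = -2
tmp = (-2)*9 = -18
tmp = (-18)*9 = -162
r = (-162)%2 = 0
tmp = 9-(-162) = 171
i = 171%3 = 0

171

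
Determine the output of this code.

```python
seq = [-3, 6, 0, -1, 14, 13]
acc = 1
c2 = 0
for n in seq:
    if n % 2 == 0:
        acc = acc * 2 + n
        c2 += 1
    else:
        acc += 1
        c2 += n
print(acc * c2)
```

n=-3: not even, acc = 1+1 = 2; c2=-3
n=6: even, acc = 2*2+6 = 10; c2=-2
n=0: even, acc = 10*2+0 = 20; c2=-1
n=-1: not even, acc = 20+1 = 21; c2=-2
n=14: even, acc = 21*2+14 = 56; c2=-1
n=13: not even, acc = 56+1 = 57; c2=12
acc*c2 = 57*12 = 684

684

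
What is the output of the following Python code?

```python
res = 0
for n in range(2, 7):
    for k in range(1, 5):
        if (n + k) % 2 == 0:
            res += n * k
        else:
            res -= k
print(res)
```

n=2,k=1: odd sum, res = 0-1 = -1
n=2,k=2: even sum, res = (-1)+4 = 3
n=2,k=3: odd sum, res = 3-3 = 0
n=2,k=4: even sum, res = 0+8 = 8
n=3,k=1: even sum, res = 8+3 = 11
n=3,k=2: odd sum, res = 11-2 = 9
n=3,k=3: even sum, res = 9+9 = 18
n=3,k=4: odd sum, res = 18-4 = 14
n=4,k=1: odd sum, res = 14-1 = 13
n=4,k=2: even sum, res = 13+8 = 21
n=4,k=3: odd sum, res = 21-3 = 18
n=4,k=4: even sum, res = 18+16 = 34
n=5,k=1: even sum, res = 34+5 = 39
n=5,k=2: odd sum, res = 39-2 = 37
n=5,k=3: even sum, res = 37+15 = 52
n=5,k=4: odd sum, res = 52-4 = 48
n=6,k=1: odd sum, res = 48-1 = 47
n=6,k=2: even sum, res = 47+12 = 59
n=6,k=3: odd sum, res = 59-3 = 56
n=6,k=4: even sum, res = 56+24 = 80

80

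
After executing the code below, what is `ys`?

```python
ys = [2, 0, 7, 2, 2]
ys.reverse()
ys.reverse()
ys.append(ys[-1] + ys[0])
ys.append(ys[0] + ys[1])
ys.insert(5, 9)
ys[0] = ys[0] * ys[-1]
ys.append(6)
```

[4, 0, 7, 2, 2, 9, 4, 2, 6]

reverse → [2, 2, 7, 0, 2]
reverse → [2, 0, 7, 2, 2]
append ys[-1]+ys[0] = 2+2 = 4 → [2, 0, 7, 2, 2, 4]
append ys[0]+ys[1] = 2+0 = 2 → [2, 0, 7, 2, 2, 4, 2]
insert 9 at 5 → [2, 0, 7, 2, 2, 9, 4, 2]
ys[0] = ys[0]*ys[-1] = 2*2 = 4 → [4, 0, 7, 2, 2, 9, 4, 2]
append 6 → [4, 0, 7, 2, 2, 9, 4, 2, 6]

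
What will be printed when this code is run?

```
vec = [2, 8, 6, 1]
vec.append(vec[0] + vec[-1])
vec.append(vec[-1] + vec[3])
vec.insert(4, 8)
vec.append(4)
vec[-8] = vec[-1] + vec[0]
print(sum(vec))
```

40

append vec[0]+vec[-1] = 2+1 = 3 → [2, 8, 6, 1, 3]
append vec[-1]+vec[3] = 3+1 = 4 → [2, 8, 6, 1, 3, 4]
insert 8 at 4 → [2, 8, 6, 1, 8, 3, 4]
append 4 → [2, 8, 6, 1, 8, 3, 4, 4]
vec[-8] = vec[-1]+vec[0] = 4+2 = 6 → [6, 8, 6, 1, 8, 3, 4, 4]
sum = 40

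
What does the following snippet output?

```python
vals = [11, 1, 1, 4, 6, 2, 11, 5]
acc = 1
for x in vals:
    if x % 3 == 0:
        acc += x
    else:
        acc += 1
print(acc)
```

x=11: not %3==0, acc = 1+1 = 2
x=1: not %3==0, acc = 2+1 = 3
x=1: not %3==0, acc = 3+1 = 4
x=4: not %3==0, acc = 4+1 = 5
x=6: %3==0, acc = 5+6 = 11
x=2: not %3==0, acc = 11+1 = 12
x=11: not %3==0, acc = 12+1 = 13
x=5: not %3==0, acc = 13+1 = 14

14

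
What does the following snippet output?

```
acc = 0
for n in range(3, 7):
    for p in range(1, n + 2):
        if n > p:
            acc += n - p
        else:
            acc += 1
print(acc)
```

42

n=3,p=1: 3>1, acc = 0+2 = 2
n=3,p=2: 3>2, acc = 2+1 = 3
n=3,p=3: not 3>3, acc = 3+1 = 4
n=3,p=4: not 3>4, acc = 4+1 = 5
n=4,p=1: 4>1, acc = 5+3 = 8
n=4,p=2: 4>2, acc = 8+2 = 10
n=4,p=3: 4>3, acc = 10+1 = 11
n=4,p=4: not 4>4, acc = 11+1 = 12
n=4,p=5: not 4>5, acc = 12+1 = 13
n=5,p=1: 5>1, acc = 13+4 = 17
n=5,p=2: 5>2, acc = 17+3 = 20
n=5,p=3: 5>3, acc = 20+2 = 22
n=5,p=4: 5>4, acc = 22+1 = 23
n=5,p=5: not 5>5, acc = 23+1 = 24
n=5,p=6: not 5>6, acc = 24+1 = 25
n=6,p=1: 6>1, acc = 25+5 = 30
n=6,p=2: 6>2, acc = 30+4 = 34
n=6,p=3: 6>3, acc = 34+3 = 37
n=6,p=4: 6>4, acc = 37+2 = 39
n=6,p=5: 6>5, acc = 39+1 = 40
n=6,p=6: not 6>6, acc = 40+1 = 41
n=6,p=7: not 6>7, acc = 41+1 = 42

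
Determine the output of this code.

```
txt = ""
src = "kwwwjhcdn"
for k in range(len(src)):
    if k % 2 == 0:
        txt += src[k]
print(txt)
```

k=0: add 'k' → 'k'
k=1: skip
k=2: add 'w' → 'kw'
k=3: skip
k=4: add 'j' → 'kwj'
k=5: skip
k=6: add 'c' → 'kwjc'
k=7: skip
k=8: add 'n' → 'kwjcn'

kwjcn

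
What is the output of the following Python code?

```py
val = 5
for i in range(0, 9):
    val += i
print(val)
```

41

i=0: val = 5+0 = 5
i=1: val = 5+1 = 6
i=2: val = 6+2 = 8
i=3: val = 8+3 = 11
i=4: val = 11+4 = 15
i=5: val = 15+5 = 20
i=6: val = 20+6 = 26
i=7: val = 26+7 = 33
i=8: val = 33+8 = 41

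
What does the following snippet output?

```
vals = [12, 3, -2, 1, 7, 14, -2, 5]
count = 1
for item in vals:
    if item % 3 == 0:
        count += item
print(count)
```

16

item=12: %3==0, count = 1+12 = 13
item=3: %3==0, count = 13+3 = 16
item=-2: not %3==0
item=1: not %3==0
item=7: not %3==0
item=14: not %3==0
item=-2: not %3==0
item=5: not %3==0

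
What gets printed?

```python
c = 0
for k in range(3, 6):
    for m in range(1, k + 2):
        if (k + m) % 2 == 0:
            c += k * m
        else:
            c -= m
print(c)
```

54

k=3,m=1: even sum, c = 0+3 = 3
k=3,m=2: odd sum, c = 3-2 = 1
k=3,m=3: even sum, c = 1+9 = 10
k=3,m=4: odd sum, c = 10-4 = 6
k=4,m=1: odd sum, c = 6-1 = 5
k=4,m=2: even sum, c = 5+8 = 13
k=4,m=3: odd sum, c = 13-3 = 10
k=4,m=4: even sum, c = 10+16 = 26
k=4,m=5: odd sum, c = 26-5 = 21
k=5,m=1: even sum, c = 21+5 = 26
k=5,m=2: odd sum, c = 26-2 = 24
k=5,m=3: even sum, c = 24+15 = 39
k=5,m=4: odd sum, c = 39-4 = 35
k=5,m=5: even sum, c = 35+25 = 60
k=5,m=6: odd sum, c = 60-6 = 54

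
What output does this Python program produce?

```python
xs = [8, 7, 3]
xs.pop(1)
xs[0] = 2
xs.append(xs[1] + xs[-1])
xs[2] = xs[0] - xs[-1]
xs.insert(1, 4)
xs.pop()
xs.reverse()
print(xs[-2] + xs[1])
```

8

pop(1) removes 7 → [8, 3]
xs[0] = 2 → [2, 3]
append xs[1]+xs[-1] = 3+3 = 6 → [2, 3, 6]
xs[2] = xs[0]-xs[-1] = 2-6 = -4 → [2, 3, -4]
insert 4 at 1 → [2, 4, 3, -4]
pop() removes -4 → [2, 4, 3]
reverse → [3, 4, 2]
xs[-2]+xs[1] = 4+4 = 8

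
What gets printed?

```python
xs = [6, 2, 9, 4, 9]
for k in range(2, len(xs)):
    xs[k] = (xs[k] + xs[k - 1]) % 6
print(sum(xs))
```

16

k=2: xs[2] = (9+2)%6 = 5 → [6, 2, 5, 4, 9]
k=3: xs[3] = (4+5)%6 = 3 → [6, 2, 5, 3, 9]
k=4: xs[4] = (9+3)%6 = 0 → [6, 2, 5, 3, 0]
sum = 16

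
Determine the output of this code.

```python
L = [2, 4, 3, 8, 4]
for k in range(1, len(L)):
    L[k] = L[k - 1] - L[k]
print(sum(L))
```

-35

k=1: L[1] = 2-4 = -2 → [2, -2, 3, 8, 4]
k=2: L[2] = (-2)-3 = -5 → [2, -2, -5, 8, 4]
k=3: L[3] = (-5)-8 = -13 → [2, -2, -5, -13, 4]
k=4: L[4] = (-13)-4 = -17 → [2, -2, -5, -13, -17]
sum = -35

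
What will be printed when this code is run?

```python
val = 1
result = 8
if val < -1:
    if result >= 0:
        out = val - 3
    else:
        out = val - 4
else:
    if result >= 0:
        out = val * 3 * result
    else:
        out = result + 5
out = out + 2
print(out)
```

26

val=1, result=8
val < -1 is False; result >= 0 is True
→ out = val * 3 * result = 24
out = 24+2 = 26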